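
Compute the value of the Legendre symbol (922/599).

(922/599)
  = (323/599)    [922 ≡ 323 mod 599]
  = -(599/323)    [QR: both ≡ 3 mod 4, sign flips]
  = -(276/323)    [599 ≡ 276 mod 323]
  = -(69/323)    [323 ≡ 3 mod 8 ⇒ (2/323)^2 = +1]
  = -(323/69)    [QR: 69 ≡ 1 mod 4, sign kept]
  = -(47/69)    [323 ≡ 47 mod 69]
  = -(69/47)    [QR: 69 ≡ 1 mod 4, sign kept]
  = -(22/47)    [69 ≡ 22 mod 47]
  = -(11/47)    [47 ≡ 7 mod 8 ⇒ (2/47) = +1]
  = (47/11)    [QR: both ≡ 3 mod 4, sign flips]
  = (3/11)    [47 ≡ 3 mod 11]
  = -(11/3)    [QR: both ≡ 3 mod 4, sign flips]
  = -(2/3)    [11 ≡ 2 mod 3]
  = (1/3)    [3 ≡ 3 mod 8 ⇒ (2/3) = -1]
  = 1    [(1/3) = 1]

1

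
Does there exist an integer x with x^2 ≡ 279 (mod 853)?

yes

(279/853)
  = (853/279)    [QR: 853 ≡ 1 mod 4, sign kept]
  = (16/279)    [853 ≡ 16 mod 279]
  = (1/279)    [279 ≡ 7 mod 8 ⇒ (2/279)^4 = +1]
  = 1    [(1/279) = 1]
(279/853) = 1, and 853 is prime, so 279 is a quadratic residue mod 853.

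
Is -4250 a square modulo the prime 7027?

yes

(-4250|7027)
  = -(4250|7027)    [7027 ≡ 3 mod 4 ⇒ (-1|7027) = -1]
  = (2125|7027)    [7027 ≡ 3 mod 8 ⇒ (2|7027) = -1]
  = (7027|2125)    [QR: 2125 ≡ 1 mod 4, sign kept]
  = (652|2125)    [7027 ≡ 652 mod 2125]
  = (163|2125)    [2125 ≡ 5 mod 8 ⇒ (2|2125)^2 = +1]
  = (2125|163)    [QR: 2125 ≡ 1 mod 4, sign kept]
  = (6|163)    [2125 ≡ 6 mod 163]
  = -(3|163)    [163 ≡ 3 mod 8 ⇒ (2|163) = -1]
  = (163|3)    [QR: both ≡ 3 mod 4, sign flips]
  = (1|3)    [163 ≡ 1 mod 3]
  = 1    [(1|3) = 1]
(-4250|7027) = 1, and 7027 is prime, so -4250 is a quadratic residue mod 7027.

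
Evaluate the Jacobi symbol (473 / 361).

1

Reduce the numerator: 473 ≡ 112 (mod 361), so (473 / 361) = (112 / 361).
Factor out 2: 112 = 2^4·7. Since 361 ≡ 1 (mod 8), (2 / 361) = +1, and (2 / 361)^4 = +1. Now have (7 / 361).
361 ≡ 1 (mod 4), so quadratic reciprocity gives (7 / 361) = (361 / 7). Reduce: 361 ≡ 4 (mod 7). Now have (4 / 7).
Factor out 2: 4 = 2^2. Since 7 ≡ 7 (mod 8), (2 / 7) = +1, and (2 / 7)^2 = +1. Now have (1 / 7).
(1 / 7) = 1. Collecting the sign factors: 1.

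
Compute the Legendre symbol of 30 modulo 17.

(30/17)
  = (13/17)    [30 ≡ 13 mod 17]
  = (17/13)    [QR: 13 ≡ 1 mod 4, sign kept]
  = (4/13)    [17 ≡ 4 mod 13]
  = (1/13)    [13 ≡ 5 mod 8 ⇒ (2/13)^2 = +1]
  = 1    [(1/13) = 1]

1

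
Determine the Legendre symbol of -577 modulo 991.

(-577|991)
  = (414|991)    [-577 ≡ 414 mod 991]
  = (207|991)    [991 ≡ 7 mod 8 ⇒ (2|991) = +1]
  = -(991|207)    [QR: both ≡ 3 mod 4, sign flips]
  = -(163|207)    [991 ≡ 163 mod 207]
  = (207|163)    [QR: both ≡ 3 mod 4, sign flips]
  = (44|163)    [207 ≡ 44 mod 163]
  = (11|163)    [163 ≡ 3 mod 8 ⇒ (2|163)^2 = +1]
  = -(163|11)    [QR: both ≡ 3 mod 4, sign flips]
  = -(9|11)    [163 ≡ 9 mod 11]
  = -(11|9)    [QR: 9 ≡ 1 mod 4, sign kept]
  = -(2|9)    [11 ≡ 2 mod 9]
  = -(1|9)    [9 ≡ 1 mod 8 ⇒ (2|9) = +1]
  = -1    [(1|9) = 1]

-1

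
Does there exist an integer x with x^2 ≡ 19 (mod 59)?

yes

(19|59)
  = -(59|19)    [QR: both ≡ 3 mod 4, sign flips]
  = -(2|19)    [59 ≡ 2 mod 19]
  = (1|19)    [19 ≡ 3 mod 8 ⇒ (2|19) = -1]
  = 1    [(1|19) = 1]
(19|59) = 1, and 59 is prime, so 19 is a quadratic residue mod 59.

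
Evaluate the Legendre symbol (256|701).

Factor out 2: 256 = 2^8. Since 701 ≡ 5 (mod 8), (2|701) = -1, and (2|701)^8 = +1. Now have (1|701).
(1|701) = 1. Collecting the sign factors: 1.

1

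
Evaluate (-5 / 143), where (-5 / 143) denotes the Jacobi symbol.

(-5 / 143)
  = (138 / 143)    [-5 ≡ 138 mod 143]
  = (69 / 143)    [143 ≡ 7 mod 8 ⇒ (2 / 143) = +1]
  = (143 / 69)    [QR: 69 ≡ 1 mod 4, sign kept]
  = (5 / 69)    [143 ≡ 5 mod 69]
  = (69 / 5)    [QR: 5 ≡ 1 mod 4, sign kept]
  = (4 / 5)    [69 ≡ 4 mod 5]
  = (1 / 5)    [5 ≡ 5 mod 8 ⇒ (2 / 5)^2 = +1]
  = 1    [(1 / 5) = 1]

1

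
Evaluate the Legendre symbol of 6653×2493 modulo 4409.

By multiplicativity, (6653·2493/4409) = (6653/4409)·(2493/4409).
First factor (6653/4409):
(6653/4409)
  = (2244/4409)    [6653 ≡ 2244 mod 4409]
  = (561/4409)    [4409 ≡ 1 mod 8 ⇒ (2/4409)^2 = +1]
  = (4409/561)    [QR: 561 ≡ 1 mod 4, sign kept]
  = (482/561)    [4409 ≡ 482 mod 561]
  = (241/561)    [561 ≡ 1 mod 8 ⇒ (2/561) = +1]
  = (561/241)    [QR: 241 ≡ 1 mod 4, sign kept]
  = (79/241)    [561 ≡ 79 mod 241]
  = (241/79)    [QR: 241 ≡ 1 mod 4, sign kept]
  = (4/79)    [241 ≡ 4 mod 79]
  = (1/79)    [79 ≡ 7 mod 8 ⇒ (2/79)^2 = +1]
  = 1    [(1/79) = 1]
Second factor (2493/4409):
(2493/4409)
  = (4409/2493)    [QR: 2493 ≡ 1 mod 4, sign kept]
  = (1916/2493)    [4409 ≡ 1916 mod 2493]
  = (479/2493)    [2493 ≡ 5 mod 8 ⇒ (2/2493)^2 = +1]
  = (2493/479)    [QR: 2493 ≡ 1 mod 4, sign kept]
  = (98/479)    [2493 ≡ 98 mod 479]
  = (49/479)    [479 ≡ 7 mod 8 ⇒ (2/479) = +1]
  = (479/49)    [QR: 49 ≡ 1 mod 4, sign kept]
  = (38/49)    [479 ≡ 38 mod 49]
  = (19/49)    [49 ≡ 1 mod 8 ⇒ (2/49) = +1]
  = (49/19)    [QR: 49 ≡ 1 mod 4, sign kept]
  = (11/19)    [49 ≡ 11 mod 19]
  = -(19/11)    [QR: both ≡ 3 mod 4, sign flips]
  = -(8/11)    [19 ≡ 8 mod 11]
  = (1/11)    [11 ≡ 3 mod 8 ⇒ (2/11)^3 = -1]
  = 1    [(1/11) = 1]
Product: (1)·(1) = 1.

1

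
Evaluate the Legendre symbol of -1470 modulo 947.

(-1470/947)
  = (424/947)    [-1470 ≡ 424 mod 947]
  = -(53/947)    [947 ≡ 3 mod 8 ⇒ (2/947)^3 = -1]
  = -(947/53)    [QR: 53 ≡ 1 mod 4, sign kept]
  = -(46/53)    [947 ≡ 46 mod 53]
  = (23/53)    [53 ≡ 5 mod 8 ⇒ (2/53) = -1]
  = (53/23)    [QR: 53 ≡ 1 mod 4, sign kept]
  = (7/23)    [53 ≡ 7 mod 23]
  = -(23/7)    [QR: both ≡ 3 mod 4, sign flips]
  = -(2/7)    [23 ≡ 2 mod 7]
  = -(1/7)    [7 ≡ 7 mod 8 ⇒ (2/7) = +1]
  = -1    [(1/7) = 1]

-1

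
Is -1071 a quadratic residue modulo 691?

Pull out -1: (-1071/691) = (-1/691)·(1071/691). Since 691 ≡ 3 (mod 4), (-1/691) = -1. Now have -(1071/691).
Reduce the numerator: 1071 ≡ 380 (mod 691), so (1071/691) = (380/691).
Factor out 2: 380 = 2^2·95. Since 691 ≡ 3 (mod 8), (2/691) = -1, and (2/691)^2 = +1. Now have -(95/691).
Both 95 ≡ 3 and 691 ≡ 3 (mod 4), so reciprocity gives (95/691) = -(691/95). Reduce: 691 ≡ 26 (mod 95). Now have (26/95).
Factor out 2: 26 = 2·13. Since 95 ≡ 7 (mod 8), (2/95) = +1. Now have (13/95).
13 ≡ 1 (mod 4), so quadratic reciprocity gives (13/95) = (95/13). Reduce: 95 ≡ 4 (mod 13). Now have (4/13).
Factor out 2: 4 = 2^2. Since 13 ≡ 5 (mod 8), (2/13) = -1, and (2/13)^2 = +1. Now have (1/13).
(1/13) = 1. Collecting the sign factors: 1.
The Legendre symbol is 1, so x^2 ≡ -1071 (mod 691) has solution.

yes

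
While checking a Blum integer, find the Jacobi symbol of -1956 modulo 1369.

1

Reduce the numerator: -1956 ≡ 782 (mod 1369), so (-1956/1369) = (782/1369).
Factor out 2: 782 = 2·391. Since 1369 ≡ 1 (mod 8), (2/1369) = +1. Now have (391/1369).
1369 ≡ 1 (mod 4), so quadratic reciprocity gives (391/1369) = (1369/391). Reduce: 1369 ≡ 196 (mod 391). Now have (196/391).
Factor out 2: 196 = 2^2·49. Since 391 ≡ 7 (mod 8), (2/391) = +1, and (2/391)^2 = +1. Now have (49/391).
49 ≡ 1 (mod 4), so quadratic reciprocity gives (49/391) = (391/49). Reduce: 391 ≡ 48 (mod 49). Now have (48/49).
Factor out 2: 48 = 2^4·3. Since 49 ≡ 1 (mod 8), (2/49) = +1, and (2/49)^4 = +1. Now have (3/49).
49 ≡ 1 (mod 4), so quadratic reciprocity gives (3/49) = (49/3). Reduce: 49 ≡ 1 (mod 3). Now have (1/3).
(1/3) = 1. Collecting the sign factors: 1.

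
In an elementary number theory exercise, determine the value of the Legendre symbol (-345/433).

Reduce the numerator: -345 ≡ 88 (mod 433), so (-345/433) = (88/433).
Factor out 2: 88 = 2^3·11. Since 433 ≡ 1 (mod 8), (2/433) = +1, and (2/433)^3 = +1. Now have (11/433).
433 ≡ 1 (mod 4), so quadratic reciprocity gives (11/433) = (433/11). Reduce: 433 ≡ 4 (mod 11). Now have (4/11).
Factor out 2: 4 = 2^2. Since 11 ≡ 3 (mod 8), (2/11) = -1, and (2/11)^2 = +1. Now have (1/11).
(1/11) = 1. Collecting the sign factors: 1.

1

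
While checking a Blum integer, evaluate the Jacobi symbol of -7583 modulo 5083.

(-7583|5083)
  = -(7583|5083)    [5083 ≡ 3 mod 4 ⇒ (-1|5083) = -1]
  = -(2500|5083)    [7583 ≡ 2500 mod 5083]
  = -(625|5083)    [5083 ≡ 3 mod 8 ⇒ (2|5083)^2 = +1]
  = -(5083|625)    [QR: 625 ≡ 1 mod 4, sign kept]
  = -(83|625)    [5083 ≡ 83 mod 625]
  = -(625|83)    [QR: 625 ≡ 1 mod 4, sign kept]
  = -(44|83)    [625 ≡ 44 mod 83]
  = -(11|83)    [83 ≡ 3 mod 8 ⇒ (2|83)^2 = +1]
  = (83|11)    [QR: both ≡ 3 mod 4, sign flips]
  = (6|11)    [83 ≡ 6 mod 11]
  = -(3|11)    [11 ≡ 3 mod 8 ⇒ (2|11) = -1]
  = (11|3)    [QR: both ≡ 3 mod 4, sign flips]
  = (2|3)    [11 ≡ 2 mod 3]
  = -(1|3)    [3 ≡ 3 mod 8 ⇒ (2|3) = -1]
  = -1    [(1|3) = 1]

-1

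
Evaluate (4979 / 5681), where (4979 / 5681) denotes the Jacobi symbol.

(4979 / 5681)
  = (5681 / 4979)    [QR: 5681 ≡ 1 mod 4, sign kept]
  = (702 / 4979)    [5681 ≡ 702 mod 4979]
  = -(351 / 4979)    [4979 ≡ 3 mod 8 ⇒ (2 / 4979) = -1]
  = (4979 / 351)    [QR: both ≡ 3 mod 4, sign flips]
  = (65 / 351)    [4979 ≡ 65 mod 351]
  = (351 / 65)    [QR: 65 ≡ 1 mod 4, sign kept]
  = (26 / 65)    [351 ≡ 26 mod 65]
  = (13 / 65)    [65 ≡ 1 mod 8 ⇒ (2 / 65) = +1]
  = (65 / 13)    [QR: 13 ≡ 1 mod 4, sign kept]
  = (0 / 13)    [65 ≡ 0 mod 13]
  = 0    [numerator 0, gcd > 1]

0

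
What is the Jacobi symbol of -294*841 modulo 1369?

1

By multiplicativity, (-294·841/1369) = (-294/1369)·(841/1369).
First factor (-294/1369):
Pull out -1: (-294/1369) = (-1/1369)·(294/1369). Since 1369 ≡ 1 (mod 4), (-1/1369) = +1. Now have (294/1369).
Factor out 2: 294 = 2·147. Since 1369 ≡ 1 (mod 8), (2/1369) = +1. Now have (147/1369).
1369 ≡ 1 (mod 4), so quadratic reciprocity gives (147/1369) = (1369/147). Reduce: 1369 ≡ 46 (mod 147). Now have (46/147).
Factor out 2: 46 = 2·23. Since 147 ≡ 3 (mod 8), (2/147) = -1. Now have -(23/147).
Both 23 ≡ 3 and 147 ≡ 3 (mod 4), so reciprocity gives (23/147) = -(147/23). Reduce: 147 ≡ 9 (mod 23). Now have (9/23).
9 ≡ 1 (mod 4), so quadratic reciprocity gives (9/23) = (23/9). Reduce: 23 ≡ 5 (mod 9). Now have (5/9).
5 ≡ 1 (mod 4), so quadratic reciprocity gives (5/9) = (9/5). Reduce: 9 ≡ 4 (mod 5). Now have (4/5).
Factor out 2: 4 = 2^2. Since 5 ≡ 5 (mod 8), (2/5) = -1, and (2/5)^2 = +1. Now have (1/5).
(1/5) = 1. Collecting the sign factors: 1.
Second factor (841/1369):
841 ≡ 1 (mod 4), so quadratic reciprocity gives (841/1369) = (1369/841). Reduce: 1369 ≡ 528 (mod 841). Now have (528/841).
Factor out 2: 528 = 2^4·33. Since 841 ≡ 1 (mod 8), (2/841) = +1, and (2/841)^4 = +1. Now have (33/841).
33 ≡ 1 (mod 4), so quadratic reciprocity gives (33/841) = (841/33). Reduce: 841 ≡ 16 (mod 33). Now have (16/33).
Factor out 2: 16 = 2^4. Since 33 ≡ 1 (mod 8), (2/33) = +1, and (2/33)^4 = +1. Now have (1/33).
(1/33) = 1. Collecting the sign factors: 1.
Product: (1)·(1) = 1.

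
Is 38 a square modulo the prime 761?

Factor out 2: 38 = 2·19. Since 761 ≡ 1 (mod 8), (2/761) = +1. Now have (19/761).
761 ≡ 1 (mod 4), so quadratic reciprocity gives (19/761) = (761/19). Reduce: 761 ≡ 1 (mod 19). Now have (1/19).
(1/19) = 1. Collecting the sign factors: 1.
(38/761) = 1, and 761 is prime, so 38 is a quadratic residue mod 761.

yes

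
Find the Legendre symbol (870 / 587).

1

Reduce the numerator: 870 ≡ 283 (mod 587), so (870 / 587) = (283 / 587).
Both 283 ≡ 3 and 587 ≡ 3 (mod 4), so reciprocity gives (283 / 587) = -(587 / 283). Reduce: 587 ≡ 21 (mod 283). Now have -(21 / 283).
21 ≡ 1 (mod 4), so quadratic reciprocity gives (21 / 283) = (283 / 21). Reduce: 283 ≡ 10 (mod 21). Now have -(10 / 21).
Factor out 2: 10 = 2·5. Since 21 ≡ 5 (mod 8), (2 / 21) = -1. Now have (5 / 21).
5 ≡ 1 (mod 4), so quadratic reciprocity gives (5 / 21) = (21 / 5). Reduce: 21 ≡ 1 (mod 5). Now have (1 / 5).
(1 / 5) = 1. Collecting the sign factors: 1.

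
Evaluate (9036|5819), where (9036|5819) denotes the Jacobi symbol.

1

Reduce the numerator: 9036 ≡ 3217 (mod 5819), so (9036|5819) = (3217|5819).
3217 ≡ 1 (mod 4), so quadratic reciprocity gives (3217|5819) = (5819|3217). Reduce: 5819 ≡ 2602 (mod 3217). Now have (2602|3217).
Factor out 2: 2602 = 2·1301. Since 3217 ≡ 1 (mod 8), (2|3217) = +1. Now have (1301|3217).
1301 ≡ 1 (mod 4), so quadratic reciprocity gives (1301|3217) = (3217|1301). Reduce: 3217 ≡ 615 (mod 1301). Now have (615|1301).
1301 ≡ 1 (mod 4), so quadratic reciprocity gives (615|1301) = (1301|615). Reduce: 1301 ≡ 71 (mod 615). Now have (71|615).
Both 71 ≡ 3 and 615 ≡ 3 (mod 4), so reciprocity gives (71|615) = -(615|71). Reduce: 615 ≡ 47 (mod 71). Now have -(47|71).
Both 47 ≡ 3 and 71 ≡ 3 (mod 4), so reciprocity gives (47|71) = -(71|47). Reduce: 71 ≡ 24 (mod 47). Now have (24|47).
Factor out 2: 24 = 2^3·3. Since 47 ≡ 7 (mod 8), (2|47) = +1, and (2|47)^3 = +1. Now have (3|47).
Both 3 ≡ 3 and 47 ≡ 3 (mod 4), so reciprocity gives (3|47) = -(47|3). Reduce: 47 ≡ 2 (mod 3). Now have -(2|3).
Factor out 2: 2 = 2. Since 3 ≡ 3 (mod 8), (2|3) = -1. Now have (1|3).
(1|3) = 1. Collecting the sign factors: 1.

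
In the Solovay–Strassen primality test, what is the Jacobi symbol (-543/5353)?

-1

Reduce the numerator: -543 ≡ 4810 (mod 5353), so (-543/5353) = (4810/5353).
Factor out 2: 4810 = 2·2405. Since 5353 ≡ 1 (mod 8), (2/5353) = +1. Now have (2405/5353).
2405 ≡ 1 (mod 4), so quadratic reciprocity gives (2405/5353) = (5353/2405). Reduce: 5353 ≡ 543 (mod 2405). Now have (543/2405).
2405 ≡ 1 (mod 4), so quadratic reciprocity gives (543/2405) = (2405/543). Reduce: 2405 ≡ 233 (mod 543). Now have (233/543).
233 ≡ 1 (mod 4), so quadratic reciprocity gives (233/543) = (543/233). Reduce: 543 ≡ 77 (mod 233). Now have (77/233).
77 ≡ 1 (mod 4), so quadratic reciprocity gives (77/233) = (233/77). Reduce: 233 ≡ 2 (mod 77). Now have (2/77).
Factor out 2: 2 = 2. Since 77 ≡ 5 (mod 8), (2/77) = -1. Now have -(1/77).
(1/77) = 1. Collecting the sign factors: -1.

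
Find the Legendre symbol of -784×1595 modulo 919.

By multiplicativity, (-784·1595/919) = (-784/919)·(1595/919).
First factor (-784/919):
Reduce the numerator: -784 ≡ 135 (mod 919), so (-784/919) = (135/919).
Both 135 ≡ 3 and 919 ≡ 3 (mod 4), so reciprocity gives (135/919) = -(919/135). Reduce: 919 ≡ 109 (mod 135). Now have -(109/135).
109 ≡ 1 (mod 4), so quadratic reciprocity gives (109/135) = (135/109). Reduce: 135 ≡ 26 (mod 109). Now have -(26/109).
Factor out 2: 26 = 2·13. Since 109 ≡ 5 (mod 8), (2/109) = -1. Now have (13/109).
13 ≡ 1 (mod 4), so quadratic reciprocity gives (13/109) = (109/13). Reduce: 109 ≡ 5 (mod 13). Now have (5/13).
5 ≡ 1 (mod 4), so quadratic reciprocity gives (5/13) = (13/5). Reduce: 13 ≡ 3 (mod 5). Now have (3/5).
5 ≡ 1 (mod 4), so quadratic reciprocity gives (3/5) = (5/3). Reduce: 5 ≡ 2 (mod 3). Now have (2/3).
Factor out 2: 2 = 2. Since 3 ≡ 3 (mod 8), (2/3) = -1. Now have -(1/3).
(1/3) = 1. Collecting the sign factors: -1.
Second factor (1595/919):
Reduce the numerator: 1595 ≡ 676 (mod 919), so (1595/919) = (676/919).
Factor out 2: 676 = 2^2·169. Since 919 ≡ 7 (mod 8), (2/919) = +1, and (2/919)^2 = +1. Now have (169/919).
169 ≡ 1 (mod 4), so quadratic reciprocity gives (169/919) = (919/169). Reduce: 919 ≡ 74 (mod 169). Now have (74/169).
Factor out 2: 74 = 2·37. Since 169 ≡ 1 (mod 8), (2/169) = +1. Now have (37/169).
37 ≡ 1 (mod 4), so quadratic reciprocity gives (37/169) = (169/37). Reduce: 169 ≡ 21 (mod 37). Now have (21/37).
21 ≡ 1 (mod 4), so quadratic reciprocity gives (21/37) = (37/21). Reduce: 37 ≡ 16 (mod 21). Now have (16/21).
Factor out 2: 16 = 2^4. Since 21 ≡ 5 (mod 8), (2/21) = -1, and (2/21)^4 = +1. Now have (1/21).
(1/21) = 1. Collecting the sign factors: 1.
Product: (-1)·(1) = -1.

-1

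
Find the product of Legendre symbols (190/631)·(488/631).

1

By multiplicativity, (190·488/631) = (190/631)·(488/631).
First factor (190/631):
(190/631)
  = (95/631)    [631 ≡ 7 mod 8 ⇒ (2/631) = +1]
  = -(631/95)    [QR: both ≡ 3 mod 4, sign flips]
  = -(61/95)    [631 ≡ 61 mod 95]
  = -(95/61)    [QR: 61 ≡ 1 mod 4, sign kept]
  = -(34/61)    [95 ≡ 34 mod 61]
  = (17/61)    [61 ≡ 5 mod 8 ⇒ (2/61) = -1]
  = (61/17)    [QR: 17 ≡ 1 mod 4, sign kept]
  = (10/17)    [61 ≡ 10 mod 17]
  = (5/17)    [17 ≡ 1 mod 8 ⇒ (2/17) = +1]
  = (17/5)    [QR: 5 ≡ 1 mod 4, sign kept]
  = (2/5)    [17 ≡ 2 mod 5]
  = -(1/5)    [5 ≡ 5 mod 8 ⇒ (2/5) = -1]
  = -1    [(1/5) = 1]
Second factor (488/631):
(488/631)
  = (61/631)    [631 ≡ 7 mod 8 ⇒ (2/631)^3 = +1]
  = (631/61)    [QR: 61 ≡ 1 mod 4, sign kept]
  = (21/61)    [631 ≡ 21 mod 61]
  = (61/21)    [QR: 21 ≡ 1 mod 4, sign kept]
  = (19/21)    [61 ≡ 19 mod 21]
  = (21/19)    [QR: 21 ≡ 1 mod 4, sign kept]
  = (2/19)    [21 ≡ 2 mod 19]
  = -(1/19)    [19 ≡ 3 mod 8 ⇒ (2/19) = -1]
  = -1    [(1/19) = 1]
Product: (-1)·(-1) = 1.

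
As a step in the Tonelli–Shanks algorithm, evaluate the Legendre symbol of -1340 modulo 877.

-1

Pull out -1: (-1340/877) = (-1/877)·(1340/877). Since 877 ≡ 1 (mod 4), (-1/877) = +1. Now have (1340/877).
Reduce the numerator: 1340 ≡ 463 (mod 877), so (1340/877) = (463/877).
877 ≡ 1 (mod 4), so quadratic reciprocity gives (463/877) = (877/463). Reduce: 877 ≡ 414 (mod 463). Now have (414/463).
Factor out 2: 414 = 2·207. Since 463 ≡ 7 (mod 8), (2/463) = +1. Now have (207/463).
Both 207 ≡ 3 and 463 ≡ 3 (mod 4), so reciprocity gives (207/463) = -(463/207). Reduce: 463 ≡ 49 (mod 207). Now have -(49/207).
49 ≡ 1 (mod 4), so quadratic reciprocity gives (49/207) = (207/49). Reduce: 207 ≡ 11 (mod 49). Now have -(11/49).
49 ≡ 1 (mod 4), so quadratic reciprocity gives (11/49) = (49/11). Reduce: 49 ≡ 5 (mod 11). Now have -(5/11).
5 ≡ 1 (mod 4), so quadratic reciprocity gives (5/11) = (11/5). Reduce: 11 ≡ 1 (mod 5). Now have -(1/5).
(1/5) = 1. Collecting the sign factors: -1.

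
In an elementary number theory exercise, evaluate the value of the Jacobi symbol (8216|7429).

Reduce the numerator: 8216 ≡ 787 (mod 7429), so (8216|7429) = (787|7429).
7429 ≡ 1 (mod 4), so quadratic reciprocity gives (787|7429) = (7429|787). Reduce: 7429 ≡ 346 (mod 787). Now have (346|787).
Factor out 2: 346 = 2·173. Since 787 ≡ 3 (mod 8), (2|787) = -1. Now have -(173|787).
173 ≡ 1 (mod 4), so quadratic reciprocity gives (173|787) = (787|173). Reduce: 787 ≡ 95 (mod 173). Now have -(95|173).
173 ≡ 1 (mod 4), so quadratic reciprocity gives (95|173) = (173|95). Reduce: 173 ≡ 78 (mod 95). Now have -(78|95).
Factor out 2: 78 = 2·39. Since 95 ≡ 7 (mod 8), (2|95) = +1. Now have -(39|95).
Both 39 ≡ 3 and 95 ≡ 3 (mod 4), so reciprocity gives (39|95) = -(95|39). Reduce: 95 ≡ 17 (mod 39). Now have (17|39).
17 ≡ 1 (mod 4), so quadratic reciprocity gives (17|39) = (39|17). Reduce: 39 ≡ 5 (mod 17). Now have (5|17).
5 ≡ 1 (mod 4), so quadratic reciprocity gives (5|17) = (17|5). Reduce: 17 ≡ 2 (mod 5). Now have (2|5).
Factor out 2: 2 = 2. Since 5 ≡ 5 (mod 8), (2|5) = -1. Now have -(1|5).
(1|5) = 1. Collecting the sign factors: -1.

-1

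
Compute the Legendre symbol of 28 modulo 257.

(28|257)
  = (7|257)    [257 ≡ 1 mod 8 ⇒ (2|257)^2 = +1]
  = (257|7)    [QR: 257 ≡ 1 mod 4, sign kept]
  = (5|7)    [257 ≡ 5 mod 7]
  = (7|5)    [QR: 5 ≡ 1 mod 4, sign kept]
  = (2|5)    [7 ≡ 2 mod 5]
  = -(1|5)    [5 ≡ 5 mod 8 ⇒ (2|5) = -1]
  = -1    [(1|5) = 1]

-1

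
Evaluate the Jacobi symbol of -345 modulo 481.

(-345|481)
  = (345|481)    [481 ≡ 1 mod 4 ⇒ (-1|481) = +1]
  = (481|345)    [QR: 345 ≡ 1 mod 4, sign kept]
  = (136|345)    [481 ≡ 136 mod 345]
  = (17|345)    [345 ≡ 1 mod 8 ⇒ (2|345)^3 = +1]
  = (345|17)    [QR: 17 ≡ 1 mod 4, sign kept]
  = (5|17)    [345 ≡ 5 mod 17]
  = (17|5)    [QR: 5 ≡ 1 mod 4, sign kept]
  = (2|5)    [17 ≡ 2 mod 5]
  = -(1|5)    [5 ≡ 5 mod 8 ⇒ (2|5) = -1]
  = -1    [(1|5) = 1]

-1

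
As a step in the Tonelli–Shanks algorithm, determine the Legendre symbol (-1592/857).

Reduce the numerator: -1592 ≡ 122 (mod 857), so (-1592/857) = (122/857).
Factor out 2: 122 = 2·61. Since 857 ≡ 1 (mod 8), (2/857) = +1. Now have (61/857).
61 ≡ 1 (mod 4), so quadratic reciprocity gives (61/857) = (857/61). Reduce: 857 ≡ 3 (mod 61). Now have (3/61).
61 ≡ 1 (mod 4), so quadratic reciprocity gives (3/61) = (61/3). Reduce: 61 ≡ 1 (mod 3). Now have (1/3).
(1/3) = 1. Collecting the sign factors: 1.

1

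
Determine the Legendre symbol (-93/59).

1

Reduce the numerator: -93 ≡ 25 (mod 59), so (-93/59) = (25/59).
25 ≡ 1 (mod 4), so quadratic reciprocity gives (25/59) = (59/25). Reduce: 59 ≡ 9 (mod 25). Now have (9/25).
9 ≡ 1 (mod 4), so quadratic reciprocity gives (9/25) = (25/9). Reduce: 25 ≡ 7 (mod 9). Now have (7/9).
9 ≡ 1 (mod 4), so quadratic reciprocity gives (7/9) = (9/7). Reduce: 9 ≡ 2 (mod 7). Now have (2/7).
Factor out 2: 2 = 2. Since 7 ≡ 7 (mod 8), (2/7) = +1. Now have (1/7).
(1/7) = 1. Collecting the sign factors: 1.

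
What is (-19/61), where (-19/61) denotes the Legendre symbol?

1

(-19/61)
  = (19/61)    [61 ≡ 1 mod 4 ⇒ (-1/61) = +1]
  = (61/19)    [QR: 61 ≡ 1 mod 4, sign kept]
  = (4/19)    [61 ≡ 4 mod 19]
  = (1/19)    [19 ≡ 3 mod 8 ⇒ (2/19)^2 = +1]
  = 1    [(1/19) = 1]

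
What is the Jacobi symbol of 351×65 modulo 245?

0

By multiplicativity, (351·65/245) = (351/245)·(65/245).
First factor (351/245):
(351/245)
  = (106/245)    [351 ≡ 106 mod 245]
  = -(53/245)    [245 ≡ 5 mod 8 ⇒ (2/245) = -1]
  = -(245/53)    [QR: 53 ≡ 1 mod 4, sign kept]
  = -(33/53)    [245 ≡ 33 mod 53]
  = -(53/33)    [QR: 33 ≡ 1 mod 4, sign kept]
  = -(20/33)    [53 ≡ 20 mod 33]
  = -(5/33)    [33 ≡ 1 mod 8 ⇒ (2/33)^2 = +1]
  = -(33/5)    [QR: 5 ≡ 1 mod 4, sign kept]
  = -(3/5)    [33 ≡ 3 mod 5]
  = -(5/3)    [QR: 5 ≡ 1 mod 4, sign kept]
  = -(2/3)    [5 ≡ 2 mod 3]
  = (1/3)    [3 ≡ 3 mod 8 ⇒ (2/3) = -1]
  = 1    [(1/3) = 1]
Second factor (65/245):
(65/245)
  = (245/65)    [QR: 65 ≡ 1 mod 4, sign kept]
  = (50/65)    [245 ≡ 50 mod 65]
  = (25/65)    [65 ≡ 1 mod 8 ⇒ (2/65) = +1]
  = (65/25)    [QR: 25 ≡ 1 mod 4, sign kept]
  = (15/25)    [65 ≡ 15 mod 25]
  = (25/15)    [QR: 25 ≡ 1 mod 4, sign kept]
  = (10/15)    [25 ≡ 10 mod 15]
  = (5/15)    [15 ≡ 7 mod 8 ⇒ (2/15) = +1]
  = (15/5)    [QR: 5 ≡ 1 mod 4, sign kept]
  = (0/5)    [15 ≡ 0 mod 5]
  = 0    [numerator 0, gcd > 1]
Product: (1)·(0) = 0.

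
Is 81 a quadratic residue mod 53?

yes

Reduce the numerator: 81 ≡ 28 (mod 53), so (81/53) = (28/53).
Factor out 2: 28 = 2^2·7. Since 53 ≡ 5 (mod 8), (2/53) = -1, and (2/53)^2 = +1. Now have (7/53).
53 ≡ 1 (mod 4), so quadratic reciprocity gives (7/53) = (53/7). Reduce: 53 ≡ 4 (mod 7). Now have (4/7).
Factor out 2: 4 = 2^2. Since 7 ≡ 7 (mod 8), (2/7) = +1, and (2/7)^2 = +1. Now have (1/7).
(1/7) = 1. Collecting the sign factors: 1.
The Legendre symbol is 1, so x^2 ≡ 81 (mod 53) has solution.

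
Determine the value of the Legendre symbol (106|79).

-1

Reduce the numerator: 106 ≡ 27 (mod 79), so (106|79) = (27|79).
Both 27 ≡ 3 and 79 ≡ 3 (mod 4), so reciprocity gives (27|79) = -(79|27). Reduce: 79 ≡ 25 (mod 27). Now have -(25|27).
25 ≡ 1 (mod 4), so quadratic reciprocity gives (25|27) = (27|25). Reduce: 27 ≡ 2 (mod 25). Now have -(2|25).
Factor out 2: 2 = 2. Since 25 ≡ 1 (mod 8), (2|25) = +1. Now have -(1|25).
(1|25) = 1. Collecting the sign factors: -1.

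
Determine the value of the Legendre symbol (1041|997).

-1

Reduce the numerator: 1041 ≡ 44 (mod 997), so (1041|997) = (44|997).
Factor out 2: 44 = 2^2·11. Since 997 ≡ 5 (mod 8), (2|997) = -1, and (2|997)^2 = +1. Now have (11|997).
997 ≡ 1 (mod 4), so quadratic reciprocity gives (11|997) = (997|11). Reduce: 997 ≡ 7 (mod 11). Now have (7|11).
Both 7 ≡ 3 and 11 ≡ 3 (mod 4), so reciprocity gives (7|11) = -(11|7). Reduce: 11 ≡ 4 (mod 7). Now have -(4|7).
Factor out 2: 4 = 2^2. Since 7 ≡ 7 (mod 8), (2|7) = +1, and (2|7)^2 = +1. Now have -(1|7).
(1|7) = 1. Collecting the sign factors: -1.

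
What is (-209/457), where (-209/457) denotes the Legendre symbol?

-1

Reduce the numerator: -209 ≡ 248 (mod 457), so (-209/457) = (248/457).
Factor out 2: 248 = 2^3·31. Since 457 ≡ 1 (mod 8), (2/457) = +1, and (2/457)^3 = +1. Now have (31/457).
457 ≡ 1 (mod 4), so quadratic reciprocity gives (31/457) = (457/31). Reduce: 457 ≡ 23 (mod 31). Now have (23/31).
Both 23 ≡ 3 and 31 ≡ 3 (mod 4), so reciprocity gives (23/31) = -(31/23). Reduce: 31 ≡ 8 (mod 23). Now have -(8/23).
Factor out 2: 8 = 2^3. Since 23 ≡ 7 (mod 8), (2/23) = +1, and (2/23)^3 = +1. Now have -(1/23).
(1/23) = 1. Collecting the sign factors: -1.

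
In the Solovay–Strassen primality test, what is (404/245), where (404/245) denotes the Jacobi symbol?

1

Reduce the numerator: 404 ≡ 159 (mod 245), so (404/245) = (159/245).
245 ≡ 1 (mod 4), so quadratic reciprocity gives (159/245) = (245/159). Reduce: 245 ≡ 86 (mod 159). Now have (86/159).
Factor out 2: 86 = 2·43. Since 159 ≡ 7 (mod 8), (2/159) = +1. Now have (43/159).
Both 43 ≡ 3 and 159 ≡ 3 (mod 4), so reciprocity gives (43/159) = -(159/43). Reduce: 159 ≡ 30 (mod 43). Now have -(30/43).
Factor out 2: 30 = 2·15. Since 43 ≡ 3 (mod 8), (2/43) = -1. Now have (15/43).
Both 15 ≡ 3 and 43 ≡ 3 (mod 4), so reciprocity gives (15/43) = -(43/15). Reduce: 43 ≡ 13 (mod 15). Now have -(13/15).
13 ≡ 1 (mod 4), so quadratic reciprocity gives (13/15) = (15/13). Reduce: 15 ≡ 2 (mod 13). Now have -(2/13).
Factor out 2: 2 = 2. Since 13 ≡ 5 (mod 8), (2/13) = -1. Now have (1/13).
(1/13) = 1. Collecting the sign factors: 1.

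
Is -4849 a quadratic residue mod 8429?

Reduce the numerator: -4849 ≡ 3580 (mod 8429), so (-4849|8429) = (3580|8429).
Factor out 2: 3580 = 2^2·895. Since 8429 ≡ 5 (mod 8), (2|8429) = -1, and (2|8429)^2 = +1. Now have (895|8429).
8429 ≡ 1 (mod 4), so quadratic reciprocity gives (895|8429) = (8429|895). Reduce: 8429 ≡ 374 (mod 895). Now have (374|895).
Factor out 2: 374 = 2·187. Since 895 ≡ 7 (mod 8), (2|895) = +1. Now have (187|895).
Both 187 ≡ 3 and 895 ≡ 3 (mod 4), so reciprocity gives (187|895) = -(895|187). Reduce: 895 ≡ 147 (mod 187). Now have -(147|187).
Both 147 ≡ 3 and 187 ≡ 3 (mod 4), so reciprocity gives (147|187) = -(187|147). Reduce: 187 ≡ 40 (mod 147). Now have (40|147).
Factor out 2: 40 = 2^3·5. Since 147 ≡ 3 (mod 8), (2|147) = -1, and (2|147)^3 = -1. Now have -(5|147).
5 ≡ 1 (mod 4), so quadratic reciprocity gives (5|147) = (147|5). Reduce: 147 ≡ 2 (mod 5). Now have -(2|5).
Factor out 2: 2 = 2. Since 5 ≡ 5 (mod 8), (2|5) = -1. Now have (1|5).
(1|5) = 1. Collecting the sign factors: 1.
The Legendre symbol is 1, so x^2 ≡ -4849 (mod 8429) has solution.

yes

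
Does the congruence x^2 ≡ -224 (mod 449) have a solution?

Reduce the numerator: -224 ≡ 225 (mod 449), so (-224/449) = (225/449).
225 ≡ 1 (mod 4), so quadratic reciprocity gives (225/449) = (449/225). Reduce: 449 ≡ 224 (mod 225). Now have (224/225).
Factor out 2: 224 = 2^5·7. Since 225 ≡ 1 (mod 8), (2/225) = +1, and (2/225)^5 = +1. Now have (7/225).
225 ≡ 1 (mod 4), so quadratic reciprocity gives (7/225) = (225/7). Reduce: 225 ≡ 1 (mod 7). Now have (1/7).
(1/7) = 1. Collecting the sign factors: 1.
(-224/449) = 1, and 449 is prime, so -224 is a quadratic residue mod 449.

yes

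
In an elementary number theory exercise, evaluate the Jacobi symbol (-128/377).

1

(-128/377)
  = (128/377)    [377 ≡ 1 mod 4 ⇒ (-1/377) = +1]
  = (1/377)    [377 ≡ 1 mod 8 ⇒ (2/377)^7 = +1]
  = 1    [(1/377) = 1]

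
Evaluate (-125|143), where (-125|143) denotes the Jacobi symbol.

(-125|143)
  = (18|143)    [-125 ≡ 18 mod 143]
  = (9|143)    [143 ≡ 7 mod 8 ⇒ (2|143) = +1]
  = (143|9)    [QR: 9 ≡ 1 mod 4, sign kept]
  = (8|9)    [143 ≡ 8 mod 9]
  = (1|9)    [9 ≡ 1 mod 8 ⇒ (2|9)^3 = +1]
  = 1    [(1|9) = 1]

1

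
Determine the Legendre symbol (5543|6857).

-1

(5543|6857)
  = (6857|5543)    [QR: 6857 ≡ 1 mod 4, sign kept]
  = (1314|5543)    [6857 ≡ 1314 mod 5543]
  = (657|5543)    [5543 ≡ 7 mod 8 ⇒ (2|5543) = +1]
  = (5543|657)    [QR: 657 ≡ 1 mod 4, sign kept]
  = (287|657)    [5543 ≡ 287 mod 657]
  = (657|287)    [QR: 657 ≡ 1 mod 4, sign kept]
  = (83|287)    [657 ≡ 83 mod 287]
  = -(287|83)    [QR: both ≡ 3 mod 4, sign flips]
  = -(38|83)    [287 ≡ 38 mod 83]
  = (19|83)    [83 ≡ 3 mod 8 ⇒ (2|83) = -1]
  = -(83|19)    [QR: both ≡ 3 mod 4, sign flips]
  = -(7|19)    [83 ≡ 7 mod 19]
  = (19|7)    [QR: both ≡ 3 mod 4, sign flips]
  = (5|7)    [19 ≡ 5 mod 7]
  = (7|5)    [QR: 5 ≡ 1 mod 4, sign kept]
  = (2|5)    [7 ≡ 2 mod 5]
  = -(1|5)    [5 ≡ 5 mod 8 ⇒ (2|5) = -1]
  = -1    [(1|5) = 1]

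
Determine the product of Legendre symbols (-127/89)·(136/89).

By multiplicativity, (-127·136/89) = (-127/89)·(136/89).
First factor (-127/89):
(-127/89)
  = (127/89)    [89 ≡ 1 mod 4 ⇒ (-1/89) = +1]
  = (38/89)    [127 ≡ 38 mod 89]
  = (19/89)    [89 ≡ 1 mod 8 ⇒ (2/89) = +1]
  = (89/19)    [QR: 89 ≡ 1 mod 4, sign kept]
  = (13/19)    [89 ≡ 13 mod 19]
  = (19/13)    [QR: 13 ≡ 1 mod 4, sign kept]
  = (6/13)    [19 ≡ 6 mod 13]
  = -(3/13)    [13 ≡ 5 mod 8 ⇒ (2/13) = -1]
  = -(13/3)    [QR: 13 ≡ 1 mod 4, sign kept]
  = -(1/3)    [13 ≡ 1 mod 3]
  = -1    [(1/3) = 1]
Second factor (136/89):
(136/89)
  = (47/89)    [136 ≡ 47 mod 89]
  = (89/47)    [QR: 89 ≡ 1 mod 4, sign kept]
  = (42/47)    [89 ≡ 42 mod 47]
  = (21/47)    [47 ≡ 7 mod 8 ⇒ (2/47) = +1]
  = (47/21)    [QR: 21 ≡ 1 mod 4, sign kept]
  = (5/21)    [47 ≡ 5 mod 21]
  = (21/5)    [QR: 5 ≡ 1 mod 4, sign kept]
  = (1/5)    [21 ≡ 1 mod 5]
  = 1    [(1/5) = 1]
Product: (-1)·(1) = -1.

-1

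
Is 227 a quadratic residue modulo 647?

Both 227 ≡ 3 and 647 ≡ 3 (mod 4), so reciprocity gives (227/647) = -(647/227). Reduce: 647 ≡ 193 (mod 227). Now have -(193/227).
193 ≡ 1 (mod 4), so quadratic reciprocity gives (193/227) = (227/193). Reduce: 227 ≡ 34 (mod 193). Now have -(34/193).
Factor out 2: 34 = 2·17. Since 193 ≡ 1 (mod 8), (2/193) = +1. Now have -(17/193).
17 ≡ 1 (mod 4), so quadratic reciprocity gives (17/193) = (193/17). Reduce: 193 ≡ 6 (mod 17). Now have -(6/17).
Factor out 2: 6 = 2·3. Since 17 ≡ 1 (mod 8), (2/17) = +1. Now have -(3/17).
17 ≡ 1 (mod 4), so quadratic reciprocity gives (3/17) = (17/3). Reduce: 17 ≡ 2 (mod 3). Now have -(2/3).
Factor out 2: 2 = 2. Since 3 ≡ 3 (mod 8), (2/3) = -1. Now have (1/3).
(1/3) = 1. Collecting the sign factors: 1.
(227/647) = 1, and 647 is prime, so 227 is a quadratic residue mod 647.

yes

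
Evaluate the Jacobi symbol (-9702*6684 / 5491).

-1

By multiplicativity, (-9702·6684 / 5491) = (-9702 / 5491)·(6684 / 5491).
First factor (-9702 / 5491):
(-9702 / 5491)
  = (1280 / 5491)    [-9702 ≡ 1280 mod 5491]
  = (5 / 5491)    [5491 ≡ 3 mod 8 ⇒ (2 / 5491)^8 = +1]
  = (5491 / 5)    [QR: 5 ≡ 1 mod 4, sign kept]
  = (1 / 5)    [5491 ≡ 1 mod 5]
  = 1    [(1 / 5) = 1]
Second factor (6684 / 5491):
(6684 / 5491)
  = (1193 / 5491)    [6684 ≡ 1193 mod 5491]
  = (5491 / 1193)    [QR: 1193 ≡ 1 mod 4, sign kept]
  = (719 / 1193)    [5491 ≡ 719 mod 1193]
  = (1193 / 719)    [QR: 1193 ≡ 1 mod 4, sign kept]
  = (474 / 719)    [1193 ≡ 474 mod 719]
  = (237 / 719)    [719 ≡ 7 mod 8 ⇒ (2 / 719) = +1]
  = (719 / 237)    [QR: 237 ≡ 1 mod 4, sign kept]
  = (8 / 237)    [719 ≡ 8 mod 237]
  = -(1 / 237)    [237 ≡ 5 mod 8 ⇒ (2 / 237)^3 = -1]
  = -1    [(1 / 237) = 1]
Product: (1)·(-1) = -1.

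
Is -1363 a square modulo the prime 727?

(-1363|727)
  = -(1363|727)    [727 ≡ 3 mod 4 ⇒ (-1|727) = -1]
  = -(636|727)    [1363 ≡ 636 mod 727]
  = -(159|727)    [727 ≡ 7 mod 8 ⇒ (2|727)^2 = +1]
  = (727|159)    [QR: both ≡ 3 mod 4, sign flips]
  = (91|159)    [727 ≡ 91 mod 159]
  = -(159|91)    [QR: both ≡ 3 mod 4, sign flips]
  = -(68|91)    [159 ≡ 68 mod 91]
  = -(17|91)    [91 ≡ 3 mod 8 ⇒ (2|91)^2 = +1]
  = -(91|17)    [QR: 17 ≡ 1 mod 4, sign kept]
  = -(6|17)    [91 ≡ 6 mod 17]
  = -(3|17)    [17 ≡ 1 mod 8 ⇒ (2|17) = +1]
  = -(17|3)    [QR: 17 ≡ 1 mod 4, sign kept]
  = -(2|3)    [17 ≡ 2 mod 3]
  = (1|3)    [3 ≡ 3 mod 8 ⇒ (2|3) = -1]
  = 1    [(1|3) = 1]
The Legendre symbol is 1, so x^2 ≡ -1363 (mod 727) has solution.

yes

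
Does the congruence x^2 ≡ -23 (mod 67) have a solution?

(-23/67)
  = -(23/67)    [67 ≡ 3 mod 4 ⇒ (-1/67) = -1]
  = (67/23)    [QR: both ≡ 3 mod 4, sign flips]
  = (21/23)    [67 ≡ 21 mod 23]
  = (23/21)    [QR: 21 ≡ 1 mod 4, sign kept]
  = (2/21)    [23 ≡ 2 mod 21]
  = -(1/21)    [21 ≡ 5 mod 8 ⇒ (2/21) = -1]
  = -1    [(1/21) = 1]
(-23/67) = -1, and 67 is prime, so -23 is not a quadratic residue mod 67.

no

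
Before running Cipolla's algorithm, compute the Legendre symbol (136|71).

-1

(136|71)
  = (65|71)    [136 ≡ 65 mod 71]
  = (71|65)    [QR: 65 ≡ 1 mod 4, sign kept]
  = (6|65)    [71 ≡ 6 mod 65]
  = (3|65)    [65 ≡ 1 mod 8 ⇒ (2|65) = +1]
  = (65|3)    [QR: 65 ≡ 1 mod 4, sign kept]
  = (2|3)    [65 ≡ 2 mod 3]
  = -(1|3)    [3 ≡ 3 mod 8 ⇒ (2|3) = -1]
  = -1    [(1|3) = 1]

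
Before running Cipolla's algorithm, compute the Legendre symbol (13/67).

13 ≡ 1 (mod 4), so quadratic reciprocity gives (13/67) = (67/13). Reduce: 67 ≡ 2 (mod 13). Now have (2/13).
Factor out 2: 2 = 2. Since 13 ≡ 5 (mod 8), (2/13) = -1. Now have -(1/13).
(1/13) = 1. Collecting the sign factors: -1.

-1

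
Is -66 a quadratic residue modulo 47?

yes

(-66|47)
  = (28|47)    [-66 ≡ 28 mod 47]
  = (7|47)    [47 ≡ 7 mod 8 ⇒ (2|47)^2 = +1]
  = -(47|7)    [QR: both ≡ 3 mod 4, sign flips]
  = -(5|7)    [47 ≡ 5 mod 7]
  = -(7|5)    [QR: 5 ≡ 1 mod 4, sign kept]
  = -(2|5)    [7 ≡ 2 mod 5]
  = (1|5)    [5 ≡ 5 mod 8 ⇒ (2|5) = -1]
  = 1    [(1|5) = 1]
The Legendre symbol is 1, so x^2 ≡ -66 (mod 47) has solution.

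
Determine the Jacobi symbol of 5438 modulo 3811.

Reduce the numerator: 5438 ≡ 1627 (mod 3811), so (5438|3811) = (1627|3811).
Both 1627 ≡ 3 and 3811 ≡ 3 (mod 4), so reciprocity gives (1627|3811) = -(3811|1627). Reduce: 3811 ≡ 557 (mod 1627). Now have -(557|1627).
557 ≡ 1 (mod 4), so quadratic reciprocity gives (557|1627) = (1627|557). Reduce: 1627 ≡ 513 (mod 557). Now have -(513|557).
513 ≡ 1 (mod 4), so quadratic reciprocity gives (513|557) = (557|513). Reduce: 557 ≡ 44 (mod 513). Now have -(44|513).
Factor out 2: 44 = 2^2·11. Since 513 ≡ 1 (mod 8), (2|513) = +1, and (2|513)^2 = +1. Now have -(11|513).
513 ≡ 1 (mod 4), so quadratic reciprocity gives (11|513) = (513|11). Reduce: 513 ≡ 7 (mod 11). Now have -(7|11).
Both 7 ≡ 3 and 11 ≡ 3 (mod 4), so reciprocity gives (7|11) = -(11|7). Reduce: 11 ≡ 4 (mod 7). Now have (4|7).
Factor out 2: 4 = 2^2. Since 7 ≡ 7 (mod 8), (2|7) = +1, and (2|7)^2 = +1. Now have (1|7).
(1|7) = 1. Collecting the sign factors: 1.

1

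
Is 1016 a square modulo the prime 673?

(1016|673)
  = (343|673)    [1016 ≡ 343 mod 673]
  = (673|343)    [QR: 673 ≡ 1 mod 4, sign kept]
  = (330|343)    [673 ≡ 330 mod 343]
  = (165|343)    [343 ≡ 7 mod 8 ⇒ (2|343) = +1]
  = (343|165)    [QR: 165 ≡ 1 mod 4, sign kept]
  = (13|165)    [343 ≡ 13 mod 165]
  = (165|13)    [QR: 13 ≡ 1 mod 4, sign kept]
  = (9|13)    [165 ≡ 9 mod 13]
  = (13|9)    [QR: 9 ≡ 1 mod 4, sign kept]
  = (4|9)    [13 ≡ 4 mod 9]
  = (1|9)    [9 ≡ 1 mod 8 ⇒ (2|9)^2 = +1]
  = 1    [(1|9) = 1]
The Legendre symbol is 1, so x^2 ≡ 1016 (mod 673) has solution.

yes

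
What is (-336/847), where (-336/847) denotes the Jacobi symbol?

(-336/847)
  = -(336/847)    [847 ≡ 3 mod 4 ⇒ (-1/847) = -1]
  = -(21/847)    [847 ≡ 7 mod 8 ⇒ (2/847)^4 = +1]
  = -(847/21)    [QR: 21 ≡ 1 mod 4, sign kept]
  = -(7/21)    [847 ≡ 7 mod 21]
  = -(21/7)    [QR: 21 ≡ 1 mod 4, sign kept]
  = -(0/7)    [21 ≡ 0 mod 7]
  = 0    [numerator 0, gcd > 1]

0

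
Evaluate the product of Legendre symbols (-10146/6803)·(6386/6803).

-1

By multiplicativity, (-10146·6386/6803) = (-10146/6803)·(6386/6803).
First factor (-10146/6803):
(-10146/6803)
  = (3460/6803)    [-10146 ≡ 3460 mod 6803]
  = (865/6803)    [6803 ≡ 3 mod 8 ⇒ (2/6803)^2 = +1]
  = (6803/865)    [QR: 865 ≡ 1 mod 4, sign kept]
  = (748/865)    [6803 ≡ 748 mod 865]
  = (187/865)    [865 ≡ 1 mod 8 ⇒ (2/865)^2 = +1]
  = (865/187)    [QR: 865 ≡ 1 mod 4, sign kept]
  = (117/187)    [865 ≡ 117 mod 187]
  = (187/117)    [QR: 117 ≡ 1 mod 4, sign kept]
  = (70/117)    [187 ≡ 70 mod 117]
  = -(35/117)    [117 ≡ 5 mod 8 ⇒ (2/117) = -1]
  = -(117/35)    [QR: 117 ≡ 1 mod 4, sign kept]
  = -(12/35)    [117 ≡ 12 mod 35]
  = -(3/35)    [35 ≡ 3 mod 8 ⇒ (2/35)^2 = +1]
  = (35/3)    [QR: both ≡ 3 mod 4, sign flips]
  = (2/3)    [35 ≡ 2 mod 3]
  = -(1/3)    [3 ≡ 3 mod 8 ⇒ (2/3) = -1]
  = -1    [(1/3) = 1]
Second factor (6386/6803):
(6386/6803)
  = -(3193/6803)    [6803 ≡ 3 mod 8 ⇒ (2/6803) = -1]
  = -(6803/3193)    [QR: 3193 ≡ 1 mod 4, sign kept]
  = -(417/3193)    [6803 ≡ 417 mod 3193]
  = -(3193/417)    [QR: 417 ≡ 1 mod 4, sign kept]
  = -(274/417)    [3193 ≡ 274 mod 417]
  = -(137/417)    [417 ≡ 1 mod 8 ⇒ (2/417) = +1]
  = -(417/137)    [QR: 137 ≡ 1 mod 4, sign kept]
  = -(6/137)    [417 ≡ 6 mod 137]
  = -(3/137)    [137 ≡ 1 mod 8 ⇒ (2/137) = +1]
  = -(137/3)    [QR: 137 ≡ 1 mod 4, sign kept]
  = -(2/3)    [137 ≡ 2 mod 3]
  = (1/3)    [3 ≡ 3 mod 8 ⇒ (2/3) = -1]
  = 1    [(1/3) = 1]
Product: (-1)·(1) = -1.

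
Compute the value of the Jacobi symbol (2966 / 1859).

Reduce the numerator: 2966 ≡ 1107 (mod 1859), so (2966 / 1859) = (1107 / 1859).
Both 1107 ≡ 3 and 1859 ≡ 3 (mod 4), so reciprocity gives (1107 / 1859) = -(1859 / 1107). Reduce: 1859 ≡ 752 (mod 1107). Now have -(752 / 1107).
Factor out 2: 752 = 2^4·47. Since 1107 ≡ 3 (mod 8), (2 / 1107) = -1, and (2 / 1107)^4 = +1. Now have -(47 / 1107).
Both 47 ≡ 3 and 1107 ≡ 3 (mod 4), so reciprocity gives (47 / 1107) = -(1107 / 47). Reduce: 1107 ≡ 26 (mod 47). Now have (26 / 47).
Factor out 2: 26 = 2·13. Since 47 ≡ 7 (mod 8), (2 / 47) = +1. Now have (13 / 47).
13 ≡ 1 (mod 4), so quadratic reciprocity gives (13 / 47) = (47 / 13). Reduce: 47 ≡ 8 (mod 13). Now have (8 / 13).
Factor out 2: 8 = 2^3. Since 13 ≡ 5 (mod 8), (2 / 13) = -1, and (2 / 13)^3 = -1. Now have -(1 / 13).
(1 / 13) = 1. Collecting the sign factors: -1.

-1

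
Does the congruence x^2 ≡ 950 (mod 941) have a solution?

yes

Reduce the numerator: 950 ≡ 9 (mod 941), so (950/941) = (9/941).
9 ≡ 1 (mod 4), so quadratic reciprocity gives (9/941) = (941/9). Reduce: 941 ≡ 5 (mod 9). Now have (5/9).
5 ≡ 1 (mod 4), so quadratic reciprocity gives (5/9) = (9/5). Reduce: 9 ≡ 4 (mod 5). Now have (4/5).
Factor out 2: 4 = 2^2. Since 5 ≡ 5 (mod 8), (2/5) = -1, and (2/5)^2 = +1. Now have (1/5).
(1/5) = 1. Collecting the sign factors: 1.
(950/941) = 1, and 941 is prime, so 950 is a quadratic residue mod 941.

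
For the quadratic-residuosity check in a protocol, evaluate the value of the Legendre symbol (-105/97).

Reduce the numerator: -105 ≡ 89 (mod 97), so (-105/97) = (89/97).
89 ≡ 1 (mod 4), so quadratic reciprocity gives (89/97) = (97/89). Reduce: 97 ≡ 8 (mod 89). Now have (8/89).
Factor out 2: 8 = 2^3. Since 89 ≡ 1 (mod 8), (2/89) = +1, and (2/89)^3 = +1. Now have (1/89).
(1/89) = 1. Collecting the sign factors: 1.

1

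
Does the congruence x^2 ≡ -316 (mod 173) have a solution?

no

(-316/173)
  = (30/173)    [-316 ≡ 30 mod 173]
  = -(15/173)    [173 ≡ 5 mod 8 ⇒ (2/173) = -1]
  = -(173/15)    [QR: 173 ≡ 1 mod 4, sign kept]
  = -(8/15)    [173 ≡ 8 mod 15]
  = -(1/15)    [15 ≡ 7 mod 8 ⇒ (2/15)^3 = +1]
  = -1    [(1/15) = 1]
The Legendre symbol is -1, so x^2 ≡ -316 (mod 173) has no solution.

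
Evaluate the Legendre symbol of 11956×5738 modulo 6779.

1

By multiplicativity, (11956·5738/6779) = (11956/6779)·(5738/6779).
First factor (11956/6779):
(11956/6779)
  = (5177/6779)    [11956 ≡ 5177 mod 6779]
  = (6779/5177)    [QR: 5177 ≡ 1 mod 4, sign kept]
  = (1602/5177)    [6779 ≡ 1602 mod 5177]
  = (801/5177)    [5177 ≡ 1 mod 8 ⇒ (2/5177) = +1]
  = (5177/801)    [QR: 801 ≡ 1 mod 4, sign kept]
  = (371/801)    [5177 ≡ 371 mod 801]
  = (801/371)    [QR: 801 ≡ 1 mod 4, sign kept]
  = (59/371)    [801 ≡ 59 mod 371]
  = -(371/59)    [QR: both ≡ 3 mod 4, sign flips]
  = -(17/59)    [371 ≡ 17 mod 59]
  = -(59/17)    [QR: 17 ≡ 1 mod 4, sign kept]
  = -(8/17)    [59 ≡ 8 mod 17]
  = -(1/17)    [17 ≡ 1 mod 8 ⇒ (2/17)^3 = +1]
  = -1    [(1/17) = 1]
Second factor (5738/6779):
(5738/6779)
  = -(2869/6779)    [6779 ≡ 3 mod 8 ⇒ (2/6779) = -1]
  = -(6779/2869)    [QR: 2869 ≡ 1 mod 4, sign kept]
  = -(1041/2869)    [6779 ≡ 1041 mod 2869]
  = -(2869/1041)    [QR: 1041 ≡ 1 mod 4, sign kept]
  = -(787/1041)    [2869 ≡ 787 mod 1041]
  = -(1041/787)    [QR: 1041 ≡ 1 mod 4, sign kept]
  = -(254/787)    [1041 ≡ 254 mod 787]
  = (127/787)    [787 ≡ 3 mod 8 ⇒ (2/787) = -1]
  = -(787/127)    [QR: both ≡ 3 mod 4, sign flips]
  = -(25/127)    [787 ≡ 25 mod 127]
  = -(127/25)    [QR: 25 ≡ 1 mod 4, sign kept]
  = -(2/25)    [127 ≡ 2 mod 25]
  = -(1/25)    [25 ≡ 1 mod 8 ⇒ (2/25) = +1]
  = -1    [(1/25) = 1]
Product: (-1)·(-1) = 1.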